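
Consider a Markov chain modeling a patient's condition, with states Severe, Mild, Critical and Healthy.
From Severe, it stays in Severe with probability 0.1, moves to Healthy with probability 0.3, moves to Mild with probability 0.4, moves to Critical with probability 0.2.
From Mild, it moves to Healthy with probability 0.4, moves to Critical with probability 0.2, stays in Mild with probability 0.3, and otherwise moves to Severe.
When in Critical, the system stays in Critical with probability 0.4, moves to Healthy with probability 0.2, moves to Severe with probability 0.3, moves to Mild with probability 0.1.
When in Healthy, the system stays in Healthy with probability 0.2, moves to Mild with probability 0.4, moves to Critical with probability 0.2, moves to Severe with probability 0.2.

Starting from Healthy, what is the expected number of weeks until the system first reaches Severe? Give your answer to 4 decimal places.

5.1163

Let t(s) be the expected number of weeks to first reach Severe from state s, with t(Severe) = 0. Conditioning on the first week:
t(Mild) = 1 + 0.3·t(Mild) + 0.2·t(Critical) + 0.4·t(Healthy)
t(Critical) = 1 + 0.1·t(Mild) + 0.4·t(Critical) + 0.2·t(Healthy)
t(Healthy) = 1 + 0.4·t(Mild) + 0.2·t(Critical) + 0.2·t(Healthy)
Solving: t(Mild) = 5.5814, t(Critical) = 4.3023, t(Healthy) = 5.1163.
Expected weeks from Healthy to Severe: 5.1163.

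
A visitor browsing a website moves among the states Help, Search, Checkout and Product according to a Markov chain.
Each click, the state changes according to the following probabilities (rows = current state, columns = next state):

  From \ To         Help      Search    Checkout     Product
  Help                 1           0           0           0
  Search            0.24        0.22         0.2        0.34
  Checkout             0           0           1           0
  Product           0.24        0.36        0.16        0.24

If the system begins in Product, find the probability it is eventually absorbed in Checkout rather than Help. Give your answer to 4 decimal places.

Let h(s) be the probability of absorption at Checkout starting from transient state s. Then h(Checkout) = 1 and h(Help) = 0. By first-step analysis:
h(Search) = 0.24·0 + 0.22·h(Search) + 0.2·1 + 0.34·h(Product)
h(Product) = 0.24·0 + 0.36·h(Search) + 0.16·1 + 0.24·h(Product)
Solving: h(Search) = 0.4388, h(Product) = 0.4184.
Starting from Product, the probability is 0.4184.

0.4184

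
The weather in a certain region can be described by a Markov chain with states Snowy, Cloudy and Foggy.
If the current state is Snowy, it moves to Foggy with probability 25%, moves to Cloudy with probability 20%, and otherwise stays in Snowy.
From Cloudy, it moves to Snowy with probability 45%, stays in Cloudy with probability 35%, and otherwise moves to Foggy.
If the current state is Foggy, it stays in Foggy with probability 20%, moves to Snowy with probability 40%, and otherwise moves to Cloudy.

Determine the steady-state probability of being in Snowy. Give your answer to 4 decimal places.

0.4875

Let the stationary distribution be π with π = πP and π_1 + π_2 + π_3 = 1.
π_1 = 0.55·π_1 + 0.45·π_2 + 0.4·π_3
π_2 = 0.2·π_1 + 0.35·π_2 + 0.4·π_3
Solving with the normalization constraint gives π = (0.4875, 0.2881, 0.2244).
So the stationary probability of Snowy is 0.4875.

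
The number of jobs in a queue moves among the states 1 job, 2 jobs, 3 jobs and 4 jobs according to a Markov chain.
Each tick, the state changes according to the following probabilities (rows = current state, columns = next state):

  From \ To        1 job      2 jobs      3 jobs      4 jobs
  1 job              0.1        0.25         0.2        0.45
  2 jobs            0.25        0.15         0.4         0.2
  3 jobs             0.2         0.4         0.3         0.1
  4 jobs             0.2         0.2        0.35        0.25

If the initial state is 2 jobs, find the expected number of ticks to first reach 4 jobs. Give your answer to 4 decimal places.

Let t(s) be the expected number of ticks to first reach 4 jobs from state s, with t(4 jobs) = 0. Conditioning on the first tick:
t(1 job) = 1 + 0.1·t(1 job) + 0.25·t(2 jobs) + 0.2·t(3 jobs)
t(2 jobs) = 1 + 0.25·t(1 job) + 0.15·t(2 jobs) + 0.4·t(3 jobs)
t(3 jobs) = 1 + 0.2·t(1 job) + 0.4·t(2 jobs) + 0.3·t(3 jobs)
Solving: t(1 job) = 3.5068, t(2 jobs) = 4.5845, t(3 jobs) = 5.0502.
Expected ticks from 2 jobs to 4 jobs: 4.5845.

4.5845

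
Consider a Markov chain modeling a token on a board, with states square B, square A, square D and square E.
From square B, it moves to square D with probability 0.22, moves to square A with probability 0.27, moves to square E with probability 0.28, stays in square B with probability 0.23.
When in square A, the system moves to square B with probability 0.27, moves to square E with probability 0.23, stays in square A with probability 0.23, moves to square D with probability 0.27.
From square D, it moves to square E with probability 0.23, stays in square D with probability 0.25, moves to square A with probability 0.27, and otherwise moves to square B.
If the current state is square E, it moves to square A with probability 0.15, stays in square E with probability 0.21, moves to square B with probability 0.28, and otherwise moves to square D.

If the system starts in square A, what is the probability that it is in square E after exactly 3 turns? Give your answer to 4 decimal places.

Propagate the distribution vector 3 turns from square A.
After 0 turns: (0.0000, 1.0000, 0.0000, 0.0000)
After 1 turn: (0.2700, 0.2300, 0.2700, 0.2300)
After 2 turns: (0.2561, 0.2332, 0.2718, 0.2389)
After 3 turns: (0.2567, 0.2320, 0.2733, 0.2380)
P(in square E after 3 turns) = 0.2380

0.2380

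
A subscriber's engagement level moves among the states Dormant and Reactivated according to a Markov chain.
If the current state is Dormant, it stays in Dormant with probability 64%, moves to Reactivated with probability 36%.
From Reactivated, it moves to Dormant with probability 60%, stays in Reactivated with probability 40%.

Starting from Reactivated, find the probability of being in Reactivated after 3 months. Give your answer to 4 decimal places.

0.3750

Propagate the distribution vector 3 months from Reactivated.
After 0 months: (0.0000, 1.0000)
After 1 month: (0.6000, 0.4000)
After 2 months: (0.6240, 0.3760)
After 3 months: (0.6250, 0.3750)
P(in Reactivated after 3 months) = 0.3750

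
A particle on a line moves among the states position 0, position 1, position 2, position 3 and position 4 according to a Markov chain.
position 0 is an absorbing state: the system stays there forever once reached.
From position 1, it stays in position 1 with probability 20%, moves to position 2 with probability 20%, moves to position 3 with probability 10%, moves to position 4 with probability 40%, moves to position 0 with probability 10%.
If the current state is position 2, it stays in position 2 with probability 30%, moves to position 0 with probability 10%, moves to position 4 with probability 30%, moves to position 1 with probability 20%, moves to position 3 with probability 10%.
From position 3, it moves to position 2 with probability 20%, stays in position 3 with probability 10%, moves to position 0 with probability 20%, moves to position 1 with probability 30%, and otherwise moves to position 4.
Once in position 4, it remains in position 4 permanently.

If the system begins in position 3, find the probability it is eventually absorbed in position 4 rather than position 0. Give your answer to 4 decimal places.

0.6413

Let h(s) be the probability of absorption at position 4 starting from transient state s. Then h(position 4) = 1 and h(position 0) = 0. By first-step analysis:
h(position 1) = 0.1·0 + 0.2·h(position 1) + 0.2·h(position 2) + 0.1·h(position 3) + 0.4·1
h(position 2) = 0.1·0 + 0.2·h(position 1) + 0.3·h(position 2) + 0.1·h(position 3) + 0.3·1
h(position 3) = 0.2·0 + 0.3·h(position 1) + 0.2·h(position 2) + 0.1·h(position 3) + 0.2·1
Solving: h(position 1) = 0.7648, h(position 2) = 0.7387, h(position 3) = 0.6413.
Starting from position 3, the probability is 0.6413.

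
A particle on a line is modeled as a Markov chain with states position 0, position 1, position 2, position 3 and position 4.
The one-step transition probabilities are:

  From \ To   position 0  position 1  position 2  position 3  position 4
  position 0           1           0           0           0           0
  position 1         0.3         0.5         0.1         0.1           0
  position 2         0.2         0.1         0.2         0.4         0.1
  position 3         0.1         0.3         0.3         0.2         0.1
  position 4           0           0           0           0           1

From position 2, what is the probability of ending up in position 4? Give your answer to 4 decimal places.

Let h(s) be the probability of absorption at position 4 starting from transient state s. Then h(position 4) = 1 and h(position 0) = 0. By first-step analysis:
h(position 1) = 0.3·0 + 0.5·h(position 1) + 0.1·h(position 2) + 0.1·h(position 3)
h(position 2) = 0.2·0 + 0.1·h(position 1) + 0.2·h(position 2) + 0.4·h(position 3) + 0.1·1
h(position 3) = 0.1·0 + 0.3·h(position 1) + 0.3·h(position 2) + 0.2·h(position 3) + 0.1·1
Solving: h(position 1) = 0.1080, h(position 2) = 0.2723, h(position 3) = 0.2676.
Starting from position 2, the probability is 0.2723.

0.2723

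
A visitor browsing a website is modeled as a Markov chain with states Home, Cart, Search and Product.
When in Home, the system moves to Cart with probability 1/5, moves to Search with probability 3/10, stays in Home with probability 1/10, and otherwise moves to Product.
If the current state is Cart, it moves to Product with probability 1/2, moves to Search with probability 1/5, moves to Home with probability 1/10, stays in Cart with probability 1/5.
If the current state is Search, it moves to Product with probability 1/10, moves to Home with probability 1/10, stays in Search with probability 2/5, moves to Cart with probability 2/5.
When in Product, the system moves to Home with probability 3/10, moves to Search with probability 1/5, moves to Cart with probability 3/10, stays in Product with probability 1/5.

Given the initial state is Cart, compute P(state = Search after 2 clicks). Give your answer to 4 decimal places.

0.2500

Propagate the distribution vector 2 clicks from Cart.
After 0 clicks: (0.0000, 1.0000, 0.0000, 0.0000)
After 1 click: (0.1000, 0.2000, 0.2000, 0.5000)
After 2 clicks: (0.2000, 0.2900, 0.2500, 0.2600)
P(in Search after 2 clicks) = 0.2500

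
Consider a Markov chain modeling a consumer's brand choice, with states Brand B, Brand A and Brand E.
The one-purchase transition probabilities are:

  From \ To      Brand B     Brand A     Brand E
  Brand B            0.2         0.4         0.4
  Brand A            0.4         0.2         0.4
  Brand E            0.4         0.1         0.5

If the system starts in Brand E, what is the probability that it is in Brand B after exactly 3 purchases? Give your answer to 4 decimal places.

Propagate the distribution vector 3 purchases from Brand E.
After 0 purchases: (0.0000, 0.0000, 1.0000)
After 1 purchase: (0.4000, 0.1000, 0.5000)
After 2 purchases: (0.3200, 0.2300, 0.4500)
After 3 purchases: (0.3360, 0.2190, 0.4450)
P(in Brand B after 3 purchases) = 0.3360

0.3360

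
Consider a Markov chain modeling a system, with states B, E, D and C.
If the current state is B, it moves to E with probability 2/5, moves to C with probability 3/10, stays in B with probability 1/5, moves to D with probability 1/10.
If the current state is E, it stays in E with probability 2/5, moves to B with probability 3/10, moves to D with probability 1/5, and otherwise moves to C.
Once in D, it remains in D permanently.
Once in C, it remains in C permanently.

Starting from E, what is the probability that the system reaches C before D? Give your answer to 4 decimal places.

Let h(s) be the probability of absorption at C starting from transient state s. Then h(C) = 1 and h(D) = 0. By first-step analysis:
h(B) = 0.2·h(B) + 0.4·h(E) + 0.1·0 + 0.3·1
h(E) = 0.3·h(B) + 0.4·h(E) + 0.2·0 + 0.1·1
Solving: h(B) = 0.6111, h(E) = 0.4722.
Starting from E, the probability is 0.4722.

0.4722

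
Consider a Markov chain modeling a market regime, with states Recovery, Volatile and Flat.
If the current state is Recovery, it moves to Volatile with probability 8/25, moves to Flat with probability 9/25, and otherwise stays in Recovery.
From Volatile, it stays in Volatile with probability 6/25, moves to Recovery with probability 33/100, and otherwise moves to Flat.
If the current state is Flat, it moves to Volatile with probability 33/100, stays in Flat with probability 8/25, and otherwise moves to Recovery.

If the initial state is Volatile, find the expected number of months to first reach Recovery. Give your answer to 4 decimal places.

2.9608

Let t(s) be the expected number of months to first reach Recovery from state s, with t(Recovery) = 0. Conditioning on the first month:
t(Volatile) = 1 + 0.24·t(Volatile) + 0.43·t(Flat)
t(Flat) = 1 + 0.33·t(Volatile) + 0.32·t(Flat)
Solving: t(Volatile) = 2.9608, t(Flat) = 2.9074.
Expected months from Volatile to Recovery: 2.9608.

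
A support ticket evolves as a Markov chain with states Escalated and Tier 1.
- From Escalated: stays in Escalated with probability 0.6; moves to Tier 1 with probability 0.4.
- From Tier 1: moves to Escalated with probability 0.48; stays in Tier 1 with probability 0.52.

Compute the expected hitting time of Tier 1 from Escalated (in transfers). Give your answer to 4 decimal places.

Let t(s) be the expected number of transfers to first reach Tier 1 from state s, with t(Tier 1) = 0. Conditioning on the first transfer:
t(Escalated) = 1 + 0.6·t(Escalated)
Solving: t(Escalated) = 2.5000.
Expected transfers from Escalated to Tier 1: 2.5000.

2.5000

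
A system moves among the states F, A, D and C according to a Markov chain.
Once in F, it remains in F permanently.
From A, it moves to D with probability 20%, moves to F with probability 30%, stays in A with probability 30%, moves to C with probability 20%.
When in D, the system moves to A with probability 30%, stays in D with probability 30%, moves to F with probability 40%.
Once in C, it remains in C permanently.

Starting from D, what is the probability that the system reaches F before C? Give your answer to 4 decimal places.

Let h(s) be the probability of absorption at F starting from transient state s. Then h(F) = 1 and h(C) = 0. By first-step analysis:
h(A) = 0.3·1 + 0.3·h(A) + 0.2·h(D) + 0.2·0
h(D) = 0.4·1 + 0.3·h(A) + 0.3·h(D)
Solving: h(A) = 0.6744, h(D) = 0.8605.
Starting from D, the probability is 0.8605.

0.8605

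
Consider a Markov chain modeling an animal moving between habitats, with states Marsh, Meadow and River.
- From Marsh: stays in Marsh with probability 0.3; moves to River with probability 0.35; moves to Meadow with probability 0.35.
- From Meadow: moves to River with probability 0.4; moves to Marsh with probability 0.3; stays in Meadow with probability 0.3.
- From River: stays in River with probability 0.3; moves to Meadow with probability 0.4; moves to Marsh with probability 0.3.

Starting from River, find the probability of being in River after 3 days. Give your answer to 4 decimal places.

0.3495

Propagate the distribution vector 3 days from River.
After 0 days: (0.0000, 0.0000, 1.0000)
After 1 day: (0.3000, 0.4000, 0.3000)
After 2 days: (0.3000, 0.3450, 0.3550)
After 3 days: (0.3000, 0.3505, 0.3495)
P(in River after 3 days) = 0.3495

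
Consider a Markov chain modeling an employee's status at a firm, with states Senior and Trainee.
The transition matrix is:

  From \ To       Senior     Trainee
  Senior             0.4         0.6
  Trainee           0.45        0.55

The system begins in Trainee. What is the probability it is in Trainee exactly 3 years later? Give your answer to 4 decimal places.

Propagate the distribution vector 3 years from Trainee.
After 0 years: (0.0000, 1.0000)
After 1 year: (0.4500, 0.5500)
After 2 years: (0.4275, 0.5725)
After 3 years: (0.4286, 0.5714)
P(in Trainee after 3 years) = 0.5714

0.5714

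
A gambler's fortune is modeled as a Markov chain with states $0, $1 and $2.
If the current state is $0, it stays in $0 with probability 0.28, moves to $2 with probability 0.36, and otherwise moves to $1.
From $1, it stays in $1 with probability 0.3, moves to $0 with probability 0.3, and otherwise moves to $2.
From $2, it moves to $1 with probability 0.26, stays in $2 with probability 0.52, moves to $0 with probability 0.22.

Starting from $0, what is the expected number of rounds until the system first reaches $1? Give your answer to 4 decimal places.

3.1532

Let t(s) be the expected number of rounds to first reach $1 from state s, with t($1) = 0. Conditioning on the first round:
t($0) = 1 + 0.28·t($0) + 0.36·t($2)
t($2) = 1 + 0.22·t($0) + 0.52·t($2)
Solving: t($0) = 3.1532, t($2) = 3.5285.
Expected rounds from $0 to $1: 3.1532.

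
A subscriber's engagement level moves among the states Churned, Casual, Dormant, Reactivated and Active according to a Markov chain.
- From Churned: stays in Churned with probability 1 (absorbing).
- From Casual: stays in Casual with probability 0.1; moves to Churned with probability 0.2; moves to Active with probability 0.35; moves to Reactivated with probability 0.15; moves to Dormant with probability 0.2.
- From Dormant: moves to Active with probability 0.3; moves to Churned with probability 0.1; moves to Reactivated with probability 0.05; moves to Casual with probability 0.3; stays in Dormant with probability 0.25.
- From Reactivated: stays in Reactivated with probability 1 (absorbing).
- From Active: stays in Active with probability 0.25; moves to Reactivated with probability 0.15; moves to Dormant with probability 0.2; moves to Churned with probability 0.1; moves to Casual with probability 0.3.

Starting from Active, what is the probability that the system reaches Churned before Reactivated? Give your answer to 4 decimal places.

Let h(s) be the probability of absorption at Churned starting from transient state s. Then h(Churned) = 1 and h(Reactivated) = 0. By first-step analysis:
h(Casual) = 0.2·1 + 0.1·h(Casual) + 0.2·h(Dormant) + 0.15·0 + 0.35·h(Active)
h(Dormant) = 0.1·1 + 0.3·h(Casual) + 0.25·h(Dormant) + 0.05·0 + 0.3·h(Active)
h(Active) = 0.1·1 + 0.3·h(Casual) + 0.2·h(Dormant) + 0.15·0 + 0.25·h(Active)
Solving: h(Casual) = 0.5345, h(Dormant) = 0.5440, h(Active) = 0.4922.
Starting from Active, the probability is 0.4922.

0.4922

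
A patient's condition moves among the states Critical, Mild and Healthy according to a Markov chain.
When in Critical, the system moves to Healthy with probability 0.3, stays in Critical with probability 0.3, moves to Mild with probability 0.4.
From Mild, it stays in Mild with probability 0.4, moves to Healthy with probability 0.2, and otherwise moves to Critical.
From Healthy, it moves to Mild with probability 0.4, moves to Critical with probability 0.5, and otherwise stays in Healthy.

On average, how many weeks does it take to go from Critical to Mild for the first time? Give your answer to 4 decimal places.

Let t(s) be the expected number of weeks to first reach Mild from state s, with t(Mild) = 0. Conditioning on the first week:
t(Critical) = 1 + 0.3·t(Critical) + 0.3·t(Healthy)
t(Healthy) = 1 + 0.5·t(Critical) + 0.1·t(Healthy)
Solving: t(Critical) = 2.5000, t(Healthy) = 2.5000.
Expected weeks from Critical to Mild: 2.5000.

2.5000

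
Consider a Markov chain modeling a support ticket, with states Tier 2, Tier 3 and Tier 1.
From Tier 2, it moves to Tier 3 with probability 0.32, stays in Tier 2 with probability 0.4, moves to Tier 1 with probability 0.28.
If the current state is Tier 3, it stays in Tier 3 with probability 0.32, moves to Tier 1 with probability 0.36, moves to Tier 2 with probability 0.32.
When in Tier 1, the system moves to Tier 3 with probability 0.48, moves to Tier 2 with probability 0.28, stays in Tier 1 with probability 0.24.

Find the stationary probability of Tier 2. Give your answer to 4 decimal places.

Let the stationary distribution be π with π = πP and π_1 + π_2 + π_3 = 1.
π_1 = 0.4·π_1 + 0.32·π_2 + 0.28·π_3
π_2 = 0.32·π_1 + 0.32·π_2 + 0.48·π_3
Solving with the normalization constraint gives π = (0.3349, 0.3676, 0.2975).
So the stationary probability of Tier 2 is 0.3349.

0.3349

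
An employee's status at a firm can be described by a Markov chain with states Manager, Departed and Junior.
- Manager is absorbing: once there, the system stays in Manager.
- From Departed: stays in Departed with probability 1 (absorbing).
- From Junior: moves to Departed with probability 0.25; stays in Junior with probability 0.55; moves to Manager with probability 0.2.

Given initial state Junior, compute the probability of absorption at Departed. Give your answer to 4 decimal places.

Let h(s) be the probability of absorption at Departed starting from transient state s. Then h(Departed) = 1 and h(Manager) = 0. By first-step analysis:
h(Junior) = 0.2·0 + 0.25·1 + 0.55·h(Junior)
Solving: h(Junior) = 0.5556.
Starting from Junior, the probability is 0.5556.

0.5556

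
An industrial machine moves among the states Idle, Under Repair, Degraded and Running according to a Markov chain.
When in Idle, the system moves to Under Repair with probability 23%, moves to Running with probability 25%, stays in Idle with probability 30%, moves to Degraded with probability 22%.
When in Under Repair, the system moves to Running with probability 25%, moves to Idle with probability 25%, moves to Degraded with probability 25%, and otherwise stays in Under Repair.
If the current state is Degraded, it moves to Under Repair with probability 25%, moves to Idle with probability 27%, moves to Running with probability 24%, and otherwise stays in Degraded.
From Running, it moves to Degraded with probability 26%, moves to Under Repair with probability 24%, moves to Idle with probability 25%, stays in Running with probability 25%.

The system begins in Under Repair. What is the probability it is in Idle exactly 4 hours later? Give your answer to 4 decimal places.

0.2683

Propagate the distribution vector 4 hours from Under Repair.
After 0 hours: (0.0000, 1.0000, 0.0000, 0.0000)
After 1 hour: (0.2500, 0.2500, 0.2500, 0.2500)
After 2 hours: (0.2675, 0.2425, 0.2425, 0.2475)
After 3 hours: (0.2682, 0.2422, 0.2420, 0.2476)
After 4 hours: (0.2683, 0.2422, 0.2420, 0.2476)
P(in Idle after 4 hours) = 0.2683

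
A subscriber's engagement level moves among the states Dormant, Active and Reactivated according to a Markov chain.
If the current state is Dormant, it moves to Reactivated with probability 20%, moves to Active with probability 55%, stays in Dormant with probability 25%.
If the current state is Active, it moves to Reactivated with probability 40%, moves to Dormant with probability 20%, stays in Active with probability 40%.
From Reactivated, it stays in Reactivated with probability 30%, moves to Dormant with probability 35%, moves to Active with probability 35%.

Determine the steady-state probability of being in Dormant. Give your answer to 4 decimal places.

Let the stationary distribution be π with π = πP and π_1 + π_2 + π_3 = 1.
π_1 = 0.25·π_1 + 0.2·π_2 + 0.35·π_3
π_2 = 0.55·π_1 + 0.4·π_2 + 0.35·π_3
Solving with the normalization constraint gives π = (0.2605, 0.4233, 0.3163).
So the stationary probability of Dormant is 0.2605.

0.2605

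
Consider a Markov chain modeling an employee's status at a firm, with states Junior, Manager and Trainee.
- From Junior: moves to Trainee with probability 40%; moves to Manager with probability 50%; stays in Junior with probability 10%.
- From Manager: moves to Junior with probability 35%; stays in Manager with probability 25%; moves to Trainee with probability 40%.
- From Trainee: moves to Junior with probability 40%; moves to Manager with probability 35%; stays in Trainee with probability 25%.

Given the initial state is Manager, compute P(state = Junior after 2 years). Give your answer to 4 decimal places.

0.2825

Sum over the intermediate state after 1 year:
P = P(Manager→Junior)·P(Junior→Junior) + P(Manager→Manager)·P(Manager→Junior) + P(Manager→Trainee)·P(Trainee→Junior)
  = 0.35×0.1 + 0.25×0.35 + 0.4×0.4
  = 0.0350 + 0.0875 + 0.1600 = 0.2825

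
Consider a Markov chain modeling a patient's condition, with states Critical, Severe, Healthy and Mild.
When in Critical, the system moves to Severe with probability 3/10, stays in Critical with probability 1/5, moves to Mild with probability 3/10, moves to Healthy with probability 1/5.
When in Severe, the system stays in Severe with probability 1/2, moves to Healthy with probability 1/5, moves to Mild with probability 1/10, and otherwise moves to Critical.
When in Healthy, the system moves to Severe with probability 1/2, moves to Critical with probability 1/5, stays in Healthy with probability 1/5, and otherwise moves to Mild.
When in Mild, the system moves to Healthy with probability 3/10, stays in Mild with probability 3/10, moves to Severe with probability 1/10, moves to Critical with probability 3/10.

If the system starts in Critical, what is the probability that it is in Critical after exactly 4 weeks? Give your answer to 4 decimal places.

Propagate the distribution vector 4 weeks from Critical.
After 0 weeks: (1.0000, 0.0000, 0.0000, 0.0000)
After 1 week: (0.2000, 0.3000, 0.2000, 0.3000)
After 2 weeks: (0.2300, 0.3400, 0.2300, 0.2000)
After 3 weeks: (0.2200, 0.3740, 0.2200, 0.1860)
After 4 weeks: (0.2186, 0.3816, 0.2186, 0.1812)
P(in Critical after 4 weeks) = 0.2186

0.2186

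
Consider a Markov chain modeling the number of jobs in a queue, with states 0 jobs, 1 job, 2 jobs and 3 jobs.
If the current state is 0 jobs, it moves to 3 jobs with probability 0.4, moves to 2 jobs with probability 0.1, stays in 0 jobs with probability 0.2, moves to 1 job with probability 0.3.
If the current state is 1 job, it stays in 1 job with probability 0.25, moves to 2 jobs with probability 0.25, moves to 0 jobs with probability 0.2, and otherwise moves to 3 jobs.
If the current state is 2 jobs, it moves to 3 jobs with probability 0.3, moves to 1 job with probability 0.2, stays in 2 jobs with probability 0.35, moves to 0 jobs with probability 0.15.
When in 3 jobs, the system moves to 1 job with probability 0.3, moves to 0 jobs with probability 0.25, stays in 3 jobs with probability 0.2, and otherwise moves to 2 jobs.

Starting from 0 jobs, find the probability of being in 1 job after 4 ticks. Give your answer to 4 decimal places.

Propagate the distribution vector 4 ticks from 0 jobs.
After 0 ticks: (1.0000, 0.0000, 0.0000, 0.0000)
After 1 tick: (0.2000, 0.3000, 0.1000, 0.4000)
After 2 ticks: (0.2150, 0.2750, 0.2300, 0.2800)
After 3 ticks: (0.2025, 0.2633, 0.2408, 0.2935)
After 4 ticks: (0.2026, 0.2628, 0.2437, 0.2909)
P(in 1 job after 4 ticks) = 0.2628

0.2628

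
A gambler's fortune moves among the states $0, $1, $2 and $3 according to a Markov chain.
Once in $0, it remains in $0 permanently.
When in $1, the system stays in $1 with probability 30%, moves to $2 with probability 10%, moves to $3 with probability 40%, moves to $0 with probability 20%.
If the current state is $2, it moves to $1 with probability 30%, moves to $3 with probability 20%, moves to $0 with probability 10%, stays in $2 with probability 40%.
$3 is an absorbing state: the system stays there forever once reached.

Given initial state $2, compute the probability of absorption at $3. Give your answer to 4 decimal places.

0.6667

Let h(s) be the probability of absorption at $3 starting from transient state s. Then h($3) = 1 and h($0) = 0. By first-step analysis:
h($1) = 0.2·0 + 0.3·h($1) + 0.1·h($2) + 0.4·1
h($2) = 0.1·0 + 0.3·h($1) + 0.4·h($2) + 0.2·1
Solving: h($1) = 0.6667, h($2) = 0.6667.
Starting from $2, the probability is 0.6667.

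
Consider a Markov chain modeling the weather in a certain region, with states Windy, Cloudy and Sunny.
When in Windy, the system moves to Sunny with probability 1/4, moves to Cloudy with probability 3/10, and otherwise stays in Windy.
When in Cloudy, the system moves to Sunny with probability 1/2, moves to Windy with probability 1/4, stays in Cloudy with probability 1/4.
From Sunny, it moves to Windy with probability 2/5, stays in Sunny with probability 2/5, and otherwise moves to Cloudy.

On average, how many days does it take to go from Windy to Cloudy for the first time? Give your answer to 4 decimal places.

Let t(s) be the expected number of days to first reach Cloudy from state s, with t(Cloudy) = 0. Conditioning on the first day:
t(Windy) = 1 + 0.45·t(Windy) + 0.25·t(Sunny)
t(Sunny) = 1 + 0.4·t(Windy) + 0.4·t(Sunny)
Solving: t(Windy) = 3.6957, t(Sunny) = 4.1304.
Expected days from Windy to Cloudy: 3.6957.

3.6957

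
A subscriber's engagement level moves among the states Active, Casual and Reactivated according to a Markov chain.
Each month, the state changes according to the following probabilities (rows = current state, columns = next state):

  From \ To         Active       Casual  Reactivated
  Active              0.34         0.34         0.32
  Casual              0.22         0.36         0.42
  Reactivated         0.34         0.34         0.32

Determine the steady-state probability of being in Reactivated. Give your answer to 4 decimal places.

0.3547

Let the stationary distribution be π with π = πP and π_1 + π_2 + π_3 = 1.
π_1 = 0.34·π_1 + 0.22·π_2 + 0.34·π_3
π_2 = 0.34·π_1 + 0.36·π_2 + 0.34·π_3
Solving with the normalization constraint gives π = (0.2984, 0.3469, 0.3547).
So the stationary probability of Reactivated is 0.3547.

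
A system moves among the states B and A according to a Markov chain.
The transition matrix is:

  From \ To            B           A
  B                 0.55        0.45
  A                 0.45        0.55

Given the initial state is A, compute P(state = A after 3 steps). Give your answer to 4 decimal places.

0.5005

Propagate the distribution vector 3 steps from A.
After 0 steps: (0.0000, 1.0000)
After 1 step: (0.4500, 0.5500)
After 2 steps: (0.4950, 0.5050)
After 3 steps: (0.4995, 0.5005)
P(in A after 3 steps) = 0.5005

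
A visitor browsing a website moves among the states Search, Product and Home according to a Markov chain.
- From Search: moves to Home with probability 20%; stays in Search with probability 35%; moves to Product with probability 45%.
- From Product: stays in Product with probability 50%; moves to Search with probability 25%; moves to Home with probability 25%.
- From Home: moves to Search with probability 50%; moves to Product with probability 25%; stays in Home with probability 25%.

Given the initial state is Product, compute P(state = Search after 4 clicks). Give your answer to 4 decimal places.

Propagate the distribution vector 4 clicks from Product.
After 0 clicks: (0.0000, 1.0000, 0.0000)
After 1 click: (0.2500, 0.5000, 0.2500)
After 2 clicks: (0.3375, 0.4250, 0.2375)
After 3 clicks: (0.3431, 0.4238, 0.2331)
After 4 clicks: (0.3426, 0.4246, 0.2328)
P(in Search after 4 clicks) = 0.3426

0.3426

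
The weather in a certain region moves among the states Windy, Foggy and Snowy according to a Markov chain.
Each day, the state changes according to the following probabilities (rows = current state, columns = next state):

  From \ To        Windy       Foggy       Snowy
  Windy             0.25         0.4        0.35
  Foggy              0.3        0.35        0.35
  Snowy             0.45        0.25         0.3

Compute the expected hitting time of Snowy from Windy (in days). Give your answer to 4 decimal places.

Let t(s) be the expected number of days to first reach Snowy from state s, with t(Snowy) = 0. Conditioning on the first day:
t(Windy) = 1 + 0.25·t(Windy) + 0.4·t(Foggy)
t(Foggy) = 1 + 0.3·t(Windy) + 0.35·t(Foggy)
Solving: t(Windy) = 2.8571, t(Foggy) = 2.8571.
Expected days from Windy to Snowy: 2.8571.

2.8571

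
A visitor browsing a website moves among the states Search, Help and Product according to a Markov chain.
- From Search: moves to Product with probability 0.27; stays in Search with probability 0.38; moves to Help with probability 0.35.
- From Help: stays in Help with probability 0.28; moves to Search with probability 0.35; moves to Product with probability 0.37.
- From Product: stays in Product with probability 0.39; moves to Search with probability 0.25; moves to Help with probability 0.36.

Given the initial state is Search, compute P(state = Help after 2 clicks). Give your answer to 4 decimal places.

0.3282

Sum over the intermediate state after 1 click:
P = P(Search→Search)·P(Search→Help) + P(Search→Help)·P(Help→Help) + P(Search→Product)·P(Product→Help)
  = 0.38×0.35 + 0.35×0.28 + 0.27×0.36
  = 0.1330 + 0.0980 + 0.0972 = 0.3282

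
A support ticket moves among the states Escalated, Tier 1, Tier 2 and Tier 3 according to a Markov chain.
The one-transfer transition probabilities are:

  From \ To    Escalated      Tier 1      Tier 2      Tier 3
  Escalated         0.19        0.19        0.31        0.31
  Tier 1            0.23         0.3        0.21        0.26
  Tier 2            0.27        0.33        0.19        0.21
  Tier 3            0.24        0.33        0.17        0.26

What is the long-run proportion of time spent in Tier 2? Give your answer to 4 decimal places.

Let the stationary distribution be π with π = πP and π_1 + π_2 + π_3 + π_4 = 1.
π_1 = 0.19·π_1 + 0.23·π_2 + 0.27·π_3 + 0.24·π_4
π_2 = 0.19·π_1 + 0.3·π_2 + 0.33·π_3 + 0.33·π_4
π_3 = 0.31·π_1 + 0.21·π_2 + 0.19·π_3 + 0.17·π_4
Solving with the normalization constraint gives π = (0.2321, 0.2888, 0.2184, 0.2607).
So the stationary probability of Tier 2 is 0.2184.

0.2184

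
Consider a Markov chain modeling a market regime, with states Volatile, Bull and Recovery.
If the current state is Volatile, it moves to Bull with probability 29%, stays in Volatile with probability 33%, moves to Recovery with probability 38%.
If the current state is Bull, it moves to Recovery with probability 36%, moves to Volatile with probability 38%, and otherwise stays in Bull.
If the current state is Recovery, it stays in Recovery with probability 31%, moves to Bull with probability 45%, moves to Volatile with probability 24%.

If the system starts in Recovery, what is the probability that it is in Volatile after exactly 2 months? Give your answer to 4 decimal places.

0.3246

Sum over the intermediate state after 1 month:
P = P(Recovery→Volatile)·P(Volatile→Volatile) + P(Recovery→Bull)·P(Bull→Volatile) + P(Recovery→Recovery)·P(Recovery→Volatile)
  = 0.24×0.33 + 0.45×0.38 + 0.31×0.24
  = 0.0792 + 0.1710 + 0.0744 = 0.3246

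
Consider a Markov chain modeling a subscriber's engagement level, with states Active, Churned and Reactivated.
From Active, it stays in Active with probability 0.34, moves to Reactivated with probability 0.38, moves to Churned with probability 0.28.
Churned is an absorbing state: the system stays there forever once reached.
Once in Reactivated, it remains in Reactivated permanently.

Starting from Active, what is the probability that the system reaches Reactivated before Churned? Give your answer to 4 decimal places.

0.5758

Let h(s) be the probability of absorption at Reactivated starting from transient state s. Then h(Reactivated) = 1 and h(Churned) = 0. By first-step analysis:
h(Active) = 0.34·h(Active) + 0.28·0 + 0.38·1
Solving: h(Active) = 0.5758.
Starting from Active, the probability is 0.5758.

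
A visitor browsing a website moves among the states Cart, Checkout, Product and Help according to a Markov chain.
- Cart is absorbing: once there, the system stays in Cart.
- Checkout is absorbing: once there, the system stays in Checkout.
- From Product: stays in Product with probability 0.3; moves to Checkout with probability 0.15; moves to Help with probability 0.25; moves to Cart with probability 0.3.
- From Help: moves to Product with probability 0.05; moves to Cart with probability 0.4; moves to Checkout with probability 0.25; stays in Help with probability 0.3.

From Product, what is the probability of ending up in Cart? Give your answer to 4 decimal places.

0.6492

Let h(s) be the probability of absorption at Cart starting from transient state s. Then h(Cart) = 1 and h(Checkout) = 0. By first-step analysis:
h(Product) = 0.3·1 + 0.15·0 + 0.3·h(Product) + 0.25·h(Help)
h(Help) = 0.4·1 + 0.25·0 + 0.05·h(Product) + 0.3·h(Help)
Solving: h(Product) = 0.6492, h(Help) = 0.6178.
Starting from Product, the probability is 0.6492.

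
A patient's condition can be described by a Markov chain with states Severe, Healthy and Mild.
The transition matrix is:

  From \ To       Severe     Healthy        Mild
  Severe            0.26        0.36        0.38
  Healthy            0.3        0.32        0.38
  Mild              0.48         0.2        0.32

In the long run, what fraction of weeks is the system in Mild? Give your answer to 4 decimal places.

Let the stationary distribution be π with π = πP and π_1 + π_2 + π_3 = 1.
π_1 = 0.26·π_1 + 0.3·π_2 + 0.48·π_3
π_2 = 0.36·π_1 + 0.32·π_2 + 0.2·π_3
Solving with the normalization constraint gives π = (0.3505, 0.2910, 0.3585).
So the stationary probability of Mild is 0.3585.

0.3585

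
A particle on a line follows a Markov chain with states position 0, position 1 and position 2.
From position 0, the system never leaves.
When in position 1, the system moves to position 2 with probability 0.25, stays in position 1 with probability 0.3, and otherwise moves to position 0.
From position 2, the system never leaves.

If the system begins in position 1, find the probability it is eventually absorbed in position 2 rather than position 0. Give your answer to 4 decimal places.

0.3571

Let h(s) be the probability of absorption at position 2 starting from transient state s. Then h(position 2) = 1 and h(position 0) = 0. By first-step analysis:
h(position 1) = 0.45·0 + 0.3·h(position 1) + 0.25·1
Solving: h(position 1) = 0.3571.
Starting from position 1, the probability is 0.3571.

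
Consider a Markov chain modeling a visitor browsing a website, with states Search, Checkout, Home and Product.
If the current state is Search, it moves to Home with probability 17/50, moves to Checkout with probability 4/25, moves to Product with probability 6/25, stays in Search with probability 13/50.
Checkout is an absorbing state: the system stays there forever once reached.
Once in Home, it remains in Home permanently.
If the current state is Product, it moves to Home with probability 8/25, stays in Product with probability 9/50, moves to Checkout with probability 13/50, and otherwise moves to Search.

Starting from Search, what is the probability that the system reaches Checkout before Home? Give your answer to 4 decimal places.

0.3525

Let h(s) be the probability of absorption at Checkout starting from transient state s. Then h(Checkout) = 1 and h(Home) = 0. By first-step analysis:
h(Search) = 0.26·h(Search) + 0.16·1 + 0.34·0 + 0.24·h(Product)
h(Product) = 0.24·h(Search) + 0.26·1 + 0.32·0 + 0.18·h(Product)
Solving: h(Search) = 0.3525, h(Product) = 0.4202.
Starting from Search, the probability is 0.3525.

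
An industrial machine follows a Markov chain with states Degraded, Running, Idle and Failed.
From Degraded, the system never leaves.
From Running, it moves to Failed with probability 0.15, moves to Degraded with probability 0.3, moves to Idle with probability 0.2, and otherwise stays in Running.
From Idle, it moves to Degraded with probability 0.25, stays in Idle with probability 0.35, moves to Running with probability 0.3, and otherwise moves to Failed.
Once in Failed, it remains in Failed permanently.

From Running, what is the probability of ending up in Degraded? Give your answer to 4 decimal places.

0.6759

Let h(s) be the probability of absorption at Degraded starting from transient state s. Then h(Degraded) = 1 and h(Failed) = 0. By first-step analysis:
h(Running) = 0.3·1 + 0.35·h(Running) + 0.2·h(Idle) + 0.15·0
h(Idle) = 0.25·1 + 0.3·h(Running) + 0.35·h(Idle) + 0.1·0
Solving: h(Running) = 0.6759, h(Idle) = 0.6966.
Starting from Running, the probability is 0.6759.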